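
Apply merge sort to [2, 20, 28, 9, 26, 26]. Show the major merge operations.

Divide and conquer:
  Merge [20] + [28] -> [20, 28]
  Merge [2] + [20, 28] -> [2, 20, 28]
  Merge [26] + [26] -> [26, 26]
  Merge [9] + [26, 26] -> [9, 26, 26]
  Merge [2, 20, 28] + [9, 26, 26] -> [2, 9, 20, 26, 26, 28]


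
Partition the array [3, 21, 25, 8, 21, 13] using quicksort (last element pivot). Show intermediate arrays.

Partition 1: pivot=13 at index 2 -> [3, 8, 13, 21, 21, 25]
Partition 2: pivot=8 at index 1 -> [3, 8, 13, 21, 21, 25]
Partition 3: pivot=25 at index 5 -> [3, 8, 13, 21, 21, 25]
Partition 4: pivot=21 at index 4 -> [3, 8, 13, 21, 21, 25]


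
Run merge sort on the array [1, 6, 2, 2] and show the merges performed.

Divide and conquer:
  Merge [1] + [6] -> [1, 6]
  Merge [2] + [2] -> [2, 2]
  Merge [1, 6] + [2, 2] -> [1, 2, 2, 6]


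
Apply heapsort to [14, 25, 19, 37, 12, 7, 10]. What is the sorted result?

Build heap: [37, 25, 19, 14, 12, 7, 10]
Extract 37: [25, 14, 19, 10, 12, 7, 37]
Extract 25: [19, 14, 7, 10, 12, 25, 37]
Extract 19: [14, 12, 7, 10, 19, 25, 37]
Extract 14: [12, 10, 7, 14, 19, 25, 37]
Extract 12: [10, 7, 12, 14, 19, 25, 37]
Extract 10: [7, 10, 12, 14, 19, 25, 37]


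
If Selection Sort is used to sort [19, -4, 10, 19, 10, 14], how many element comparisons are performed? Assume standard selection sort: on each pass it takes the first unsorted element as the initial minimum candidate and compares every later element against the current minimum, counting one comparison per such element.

Pass 1: scan indices 1..5 for the minimum = 5 comparison(s); min is -4, place at index 0 -> [-4, 19, 10, 19, 10, 14]
Pass 2: scan indices 2..5 for the minimum = 4 comparison(s); min is 10, place at index 1 -> [-4, 10, 19, 19, 10, 14]
Pass 3: scan indices 3..5 for the minimum = 3 comparison(s); min is 10, place at index 2 -> [-4, 10, 10, 19, 19, 14]
Pass 4: scan indices 4..5 for the minimum = 2 comparison(s); min is 14, place at index 3 -> [-4, 10, 10, 14, 19, 19]
Pass 5: scan indices 5..5 for the minimum = 1 comparison(s); min is 19, place at index 4 -> [-4, 10, 10, 14, 19, 19]
Selection sort always scans the whole unsorted suffix, so the count is (n-1) + (n-2) + ... + 1 = n(n-1)/2 = 6*5/2 = 15 regardless of the input order.
Total comparisons: 5 + 4 + 3 + 2 + 1 = 15


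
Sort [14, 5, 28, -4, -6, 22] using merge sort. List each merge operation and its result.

Divide and conquer:
  Merge [5] + [28] -> [5, 28]
  Merge [14] + [5, 28] -> [5, 14, 28]
  Merge [-6] + [22] -> [-6, 22]
  Merge [-4] + [-6, 22] -> [-6, -4, 22]
  Merge [5, 14, 28] + [-6, -4, 22] -> [-6, -4, 5, 14, 22, 28]


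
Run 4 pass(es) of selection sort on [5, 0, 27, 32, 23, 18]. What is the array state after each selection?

Pass 1: Select minimum 0 at index 1, swap -> [0, 5, 27, 32, 23, 18]
Pass 2: Select minimum 5 at index 1, swap -> [0, 5, 27, 32, 23, 18]
Pass 3: Select minimum 18 at index 5, swap -> [0, 5, 18, 32, 23, 27]
Pass 4: Select minimum 23 at index 4, swap -> [0, 5, 18, 23, 32, 27]


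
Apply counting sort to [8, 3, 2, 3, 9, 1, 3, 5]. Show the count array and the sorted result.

Count array: [0, 1, 1, 3, 0, 1, 0, 0, 1, 1]
(count[i] = number of elements equal to i)
Cumulative count: [0, 1, 2, 5, 5, 6, 6, 6, 7, 8]
Sorted: [1, 2, 3, 3, 3, 5, 8, 9]


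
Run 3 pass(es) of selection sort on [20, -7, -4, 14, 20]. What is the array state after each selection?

Pass 1: Select minimum -7 at index 1, swap -> [-7, 20, -4, 14, 20]
Pass 2: Select minimum -4 at index 2, swap -> [-7, -4, 20, 14, 20]
Pass 3: Select minimum 14 at index 3, swap -> [-7, -4, 14, 20, 20]


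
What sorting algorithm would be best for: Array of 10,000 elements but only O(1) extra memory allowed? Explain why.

Best choice: Heapsort
Reason: Heapsort rearranges the array in place using O(1) auxiliary space and still guarantees O(n log n) time; quicksort partitions in place but needs Theta(log n) stack space for recursion (O(n) in the worst case), and mergesort requires O(n) auxiliary space


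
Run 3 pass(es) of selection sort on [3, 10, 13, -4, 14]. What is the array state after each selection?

Pass 1: Select minimum -4 at index 3, swap -> [-4, 10, 13, 3, 14]
Pass 2: Select minimum 3 at index 3, swap -> [-4, 3, 13, 10, 14]
Pass 3: Select minimum 10 at index 3, swap -> [-4, 3, 10, 13, 14]


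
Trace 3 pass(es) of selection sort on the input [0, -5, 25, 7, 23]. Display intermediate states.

Pass 1: Select minimum -5 at index 1, swap -> [-5, 0, 25, 7, 23]
Pass 2: Select minimum 0 at index 1, swap -> [-5, 0, 25, 7, 23]
Pass 3: Select minimum 7 at index 3, swap -> [-5, 0, 7, 25, 23]


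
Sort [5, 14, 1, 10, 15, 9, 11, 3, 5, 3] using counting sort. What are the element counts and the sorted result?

Count array: [0, 1, 0, 2, 0, 2, 0, 0, 0, 1, 1, 1, 0, 0, 1, 1]
(count[i] = number of elements equal to i)
Cumulative count: [0, 1, 1, 3, 3, 5, 5, 5, 5, 6, 7, 8, 8, 8, 9, 10]
Sorted: [1, 3, 3, 5, 5, 9, 10, 11, 14, 15]


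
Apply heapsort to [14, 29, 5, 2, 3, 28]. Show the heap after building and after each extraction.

Build heap: [29, 14, 28, 2, 3, 5]
Extract 29: [28, 14, 5, 2, 3, 29]
Extract 28: [14, 3, 5, 2, 28, 29]
Extract 14: [5, 3, 2, 14, 28, 29]
Extract 5: [3, 2, 5, 14, 28, 29]
Extract 3: [2, 3, 5, 14, 28, 29]


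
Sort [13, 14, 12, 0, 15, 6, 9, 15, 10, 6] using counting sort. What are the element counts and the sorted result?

Count array: [1, 0, 0, 0, 0, 0, 2, 0, 0, 1, 1, 0, 1, 1, 1, 2]
(count[i] = number of elements equal to i)
Cumulative count: [1, 1, 1, 1, 1, 1, 3, 3, 3, 4, 5, 5, 6, 7, 8, 10]
Sorted: [0, 6, 6, 9, 10, 12, 13, 14, 15, 15]


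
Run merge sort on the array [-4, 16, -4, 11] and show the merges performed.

Divide and conquer:
  Merge [-4] + [16] -> [-4, 16]
  Merge [-4] + [11] -> [-4, 11]
  Merge [-4, 16] + [-4, 11] -> [-4, -4, 11, 16]


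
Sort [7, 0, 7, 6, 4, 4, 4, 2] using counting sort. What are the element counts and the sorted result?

Count array: [1, 0, 1, 0, 3, 0, 1, 2]
(count[i] = number of elements equal to i)
Cumulative count: [1, 1, 2, 2, 5, 5, 6, 8]
Sorted: [0, 2, 4, 4, 4, 6, 7, 7]


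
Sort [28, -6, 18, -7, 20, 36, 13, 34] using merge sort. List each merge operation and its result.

Divide and conquer:
  Merge [28] + [-6] -> [-6, 28]
  Merge [18] + [-7] -> [-7, 18]
  Merge [-6, 28] + [-7, 18] -> [-7, -6, 18, 28]
  Merge [20] + [36] -> [20, 36]
  Merge [13] + [34] -> [13, 34]
  Merge [20, 36] + [13, 34] -> [13, 20, 34, 36]
  Merge [-7, -6, 18, 28] + [13, 20, 34, 36] -> [-7, -6, 13, 18, 20, 28, 34, 36]


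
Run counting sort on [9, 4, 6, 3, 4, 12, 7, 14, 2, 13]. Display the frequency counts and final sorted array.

Count array: [0, 0, 1, 1, 2, 0, 1, 1, 0, 1, 0, 0, 1, 1, 1]
(count[i] = number of elements equal to i)
Cumulative count: [0, 0, 1, 2, 4, 4, 5, 6, 6, 7, 7, 7, 8, 9, 10]
Sorted: [2, 3, 4, 4, 6, 7, 9, 12, 13, 14]


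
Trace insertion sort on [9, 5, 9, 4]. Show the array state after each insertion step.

First element 9 is already 'sorted'
Insert 5: shifted 1 elements -> [5, 9, 9, 4]
Insert 9: shifted 0 elements -> [5, 9, 9, 4]
Insert 4: shifted 3 elements -> [4, 5, 9, 9]


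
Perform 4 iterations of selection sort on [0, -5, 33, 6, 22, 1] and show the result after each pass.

Pass 1: Select minimum -5 at index 1, swap -> [-5, 0, 33, 6, 22, 1]
Pass 2: Select minimum 0 at index 1, swap -> [-5, 0, 33, 6, 22, 1]
Pass 3: Select minimum 1 at index 5, swap -> [-5, 0, 1, 6, 22, 33]
Pass 4: Select minimum 6 at index 3, swap -> [-5, 0, 1, 6, 22, 33]


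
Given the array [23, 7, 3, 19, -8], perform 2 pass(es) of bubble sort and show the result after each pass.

After pass 1: [7, 3, 19, -8, 23] (4 swaps)
After pass 2: [3, 7, -8, 19, 23] (2 swaps)
Total swaps: 6


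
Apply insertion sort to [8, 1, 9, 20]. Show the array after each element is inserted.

First element 8 is already 'sorted'
Insert 1: shifted 1 elements -> [1, 8, 9, 20]
Insert 9: shifted 0 elements -> [1, 8, 9, 20]
Insert 20: shifted 0 elements -> [1, 8, 9, 20]


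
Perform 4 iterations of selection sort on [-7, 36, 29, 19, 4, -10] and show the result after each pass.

Pass 1: Select minimum -10 at index 5, swap -> [-10, 36, 29, 19, 4, -7]
Pass 2: Select minimum -7 at index 5, swap -> [-10, -7, 29, 19, 4, 36]
Pass 3: Select minimum 4 at index 4, swap -> [-10, -7, 4, 19, 29, 36]
Pass 4: Select minimum 19 at index 3, swap -> [-10, -7, 4, 19, 29, 36]


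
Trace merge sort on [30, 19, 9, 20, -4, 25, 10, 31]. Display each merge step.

Divide and conquer:
  Merge [30] + [19] -> [19, 30]
  Merge [9] + [20] -> [9, 20]
  Merge [19, 30] + [9, 20] -> [9, 19, 20, 30]
  Merge [-4] + [25] -> [-4, 25]
  Merge [10] + [31] -> [10, 31]
  Merge [-4, 25] + [10, 31] -> [-4, 10, 25, 31]
  Merge [9, 19, 20, 30] + [-4, 10, 25, 31] -> [-4, 9, 10, 19, 20, 25, 30, 31]


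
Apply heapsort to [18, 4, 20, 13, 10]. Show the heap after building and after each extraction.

Build heap: [20, 13, 18, 4, 10]
Extract 20: [18, 13, 10, 4, 20]
Extract 18: [13, 4, 10, 18, 20]
Extract 13: [10, 4, 13, 18, 20]
Extract 10: [4, 10, 13, 18, 20]


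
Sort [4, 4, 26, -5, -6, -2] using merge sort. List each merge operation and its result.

Divide and conquer:
  Merge [4] + [26] -> [4, 26]
  Merge [4] + [4, 26] -> [4, 4, 26]
  Merge [-6] + [-2] -> [-6, -2]
  Merge [-5] + [-6, -2] -> [-6, -5, -2]
  Merge [4, 4, 26] + [-6, -5, -2] -> [-6, -5, -2, 4, 4, 26]


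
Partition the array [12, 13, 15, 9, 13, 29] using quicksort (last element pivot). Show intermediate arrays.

Partition 1: pivot=29 at index 5 -> [12, 13, 15, 9, 13, 29]
Partition 2: pivot=13 at index 3 -> [12, 13, 9, 13, 15, 29]
Partition 3: pivot=9 at index 0 -> [9, 13, 12, 13, 15, 29]
Partition 4: pivot=12 at index 1 -> [9, 12, 13, 13, 15, 29]


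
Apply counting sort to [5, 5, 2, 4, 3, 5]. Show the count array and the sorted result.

Count array: [0, 0, 1, 1, 1, 3]
(count[i] = number of elements equal to i)
Cumulative count: [0, 0, 1, 2, 3, 6]
Sorted: [2, 3, 4, 5, 5, 5]


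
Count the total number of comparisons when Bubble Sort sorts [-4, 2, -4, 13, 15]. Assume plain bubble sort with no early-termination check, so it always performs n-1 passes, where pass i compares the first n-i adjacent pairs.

Pass 1: compare adjacent pairs (0,1)..(3,4) = 4 comparison(s), 1 swap(s) -> [-4, -4, 2, 13, 15]
Pass 2: compare adjacent pairs (0,1)..(2,3) = 3 comparison(s), 0 swap(s) -> [-4, -4, 2, 13, 15]
Pass 3: compare adjacent pairs (0,1)..(1,2) = 2 comparison(s), 0 swap(s) -> [-4, -4, 2, 13, 15]
Pass 4: compare adjacent pairs (0,1)..(0,1) = 1 comparison(s), 0 swap(s) -> [-4, -4, 2, 13, 15]
Total comparisons: 4 + 3 + 2 + 1 = 10


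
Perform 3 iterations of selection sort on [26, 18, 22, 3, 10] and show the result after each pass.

Pass 1: Select minimum 3 at index 3, swap -> [3, 18, 22, 26, 10]
Pass 2: Select minimum 10 at index 4, swap -> [3, 10, 22, 26, 18]
Pass 3: Select minimum 18 at index 4, swap -> [3, 10, 18, 26, 22]


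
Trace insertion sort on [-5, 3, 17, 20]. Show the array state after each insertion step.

First element -5 is already 'sorted'
Insert 3: shifted 0 elements -> [-5, 3, 17, 20]
Insert 17: shifted 0 elements -> [-5, 3, 17, 20]
Insert 20: shifted 0 elements -> [-5, 3, 17, 20]


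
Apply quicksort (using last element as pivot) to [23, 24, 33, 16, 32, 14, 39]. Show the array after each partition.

Partition 1: pivot=39 at index 6 -> [23, 24, 33, 16, 32, 14, 39]
Partition 2: pivot=14 at index 0 -> [14, 24, 33, 16, 32, 23, 39]
Partition 3: pivot=23 at index 2 -> [14, 16, 23, 24, 32, 33, 39]
Partition 4: pivot=33 at index 5 -> [14, 16, 23, 24, 32, 33, 39]
Partition 5: pivot=32 at index 4 -> [14, 16, 23, 24, 32, 33, 39]


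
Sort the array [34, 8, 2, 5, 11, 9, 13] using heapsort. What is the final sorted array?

Build heap: [34, 11, 13, 5, 8, 9, 2]
Extract 34: [13, 11, 9, 5, 8, 2, 34]
Extract 13: [11, 8, 9, 5, 2, 13, 34]
Extract 11: [9, 8, 2, 5, 11, 13, 34]
Extract 9: [8, 5, 2, 9, 11, 13, 34]
Extract 8: [5, 2, 8, 9, 11, 13, 34]
Extract 5: [2, 5, 8, 9, 11, 13, 34]


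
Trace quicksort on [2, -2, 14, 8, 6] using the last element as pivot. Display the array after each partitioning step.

Partition 1: pivot=6 at index 2 -> [2, -2, 6, 8, 14]
Partition 2: pivot=-2 at index 0 -> [-2, 2, 6, 8, 14]
Partition 3: pivot=14 at index 4 -> [-2, 2, 6, 8, 14]


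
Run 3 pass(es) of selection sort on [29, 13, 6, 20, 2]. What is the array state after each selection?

Pass 1: Select minimum 2 at index 4, swap -> [2, 13, 6, 20, 29]
Pass 2: Select minimum 6 at index 2, swap -> [2, 6, 13, 20, 29]
Pass 3: Select minimum 13 at index 2, swap -> [2, 6, 13, 20, 29]


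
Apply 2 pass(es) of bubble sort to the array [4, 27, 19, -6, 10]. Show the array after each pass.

After pass 1: [4, 19, -6, 10, 27] (3 swaps)
After pass 2: [4, -6, 10, 19, 27] (2 swaps)
Total swaps: 5


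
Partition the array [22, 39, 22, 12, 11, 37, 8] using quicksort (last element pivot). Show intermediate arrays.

Partition 1: pivot=8 at index 0 -> [8, 39, 22, 12, 11, 37, 22]
Partition 2: pivot=22 at index 4 -> [8, 22, 12, 11, 22, 37, 39]
Partition 3: pivot=11 at index 1 -> [8, 11, 12, 22, 22, 37, 39]
Partition 4: pivot=22 at index 3 -> [8, 11, 12, 22, 22, 37, 39]
Partition 5: pivot=39 at index 6 -> [8, 11, 12, 22, 22, 37, 39]


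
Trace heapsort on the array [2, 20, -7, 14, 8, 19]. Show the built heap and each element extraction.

Build heap: [20, 14, 19, 2, 8, -7]
Extract 20: [19, 14, -7, 2, 8, 20]
Extract 19: [14, 8, -7, 2, 19, 20]
Extract 14: [8, 2, -7, 14, 19, 20]
Extract 8: [2, -7, 8, 14, 19, 20]
Extract 2: [-7, 2, 8, 14, 19, 20]


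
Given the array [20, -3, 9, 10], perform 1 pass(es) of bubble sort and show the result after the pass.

After pass 1: [-3, 9, 10, 20] (3 swaps)
Total swaps: 3


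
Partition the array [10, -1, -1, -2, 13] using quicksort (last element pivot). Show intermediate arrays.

Partition 1: pivot=13 at index 4 -> [10, -1, -1, -2, 13]
Partition 2: pivot=-2 at index 0 -> [-2, -1, -1, 10, 13]
Partition 3: pivot=10 at index 3 -> [-2, -1, -1, 10, 13]
Partition 4: pivot=-1 at index 2 -> [-2, -1, -1, 10, 13]


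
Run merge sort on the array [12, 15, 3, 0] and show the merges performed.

Divide and conquer:
  Merge [12] + [15] -> [12, 15]
  Merge [3] + [0] -> [0, 3]
  Merge [12, 15] + [0, 3] -> [0, 3, 12, 15]


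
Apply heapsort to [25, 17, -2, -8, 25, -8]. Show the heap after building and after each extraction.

Build heap: [25, 25, -2, -8, 17, -8]
Extract 25: [25, 17, -2, -8, -8, 25]
Extract 25: [17, -8, -2, -8, 25, 25]
Extract 17: [-2, -8, -8, 17, 25, 25]
Extract -2: [-8, -8, -2, 17, 25, 25]
Extract -8: [-8, -8, -2, 17, 25, 25]


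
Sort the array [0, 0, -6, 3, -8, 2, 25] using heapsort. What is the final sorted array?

Build heap: [25, 3, 2, 0, -8, 0, -6]
Extract 25: [3, 0, 2, -6, -8, 0, 25]
Extract 3: [2, 0, 0, -6, -8, 3, 25]
Extract 2: [0, -6, 0, -8, 2, 3, 25]
Extract 0: [0, -6, -8, 0, 2, 3, 25]
Extract 0: [-6, -8, 0, 0, 2, 3, 25]
Extract -6: [-8, -6, 0, 0, 2, 3, 25]


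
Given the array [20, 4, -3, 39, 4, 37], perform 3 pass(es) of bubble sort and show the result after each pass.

After pass 1: [4, -3, 20, 4, 37, 39] (4 swaps)
After pass 2: [-3, 4, 4, 20, 37, 39] (2 swaps)
After pass 3: [-3, 4, 4, 20, 37, 39] (0 swaps)
Total swaps: 6


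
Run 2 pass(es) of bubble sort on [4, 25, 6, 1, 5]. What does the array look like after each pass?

After pass 1: [4, 6, 1, 5, 25] (3 swaps)
After pass 2: [4, 1, 5, 6, 25] (2 swaps)
Total swaps: 5


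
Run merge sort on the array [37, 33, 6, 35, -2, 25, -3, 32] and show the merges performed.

Divide and conquer:
  Merge [37] + [33] -> [33, 37]
  Merge [6] + [35] -> [6, 35]
  Merge [33, 37] + [6, 35] -> [6, 33, 35, 37]
  Merge [-2] + [25] -> [-2, 25]
  Merge [-3] + [32] -> [-3, 32]
  Merge [-2, 25] + [-3, 32] -> [-3, -2, 25, 32]
  Merge [6, 33, 35, 37] + [-3, -2, 25, 32] -> [-3, -2, 6, 25, 32, 33, 35, 37]


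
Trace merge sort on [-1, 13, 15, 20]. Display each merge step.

Divide and conquer:
  Merge [-1] + [13] -> [-1, 13]
  Merge [15] + [20] -> [15, 20]
  Merge [-1, 13] + [15, 20] -> [-1, 13, 15, 20]


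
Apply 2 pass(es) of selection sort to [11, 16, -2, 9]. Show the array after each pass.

Pass 1: Select minimum -2 at index 2, swap -> [-2, 16, 11, 9]
Pass 2: Select minimum 9 at index 3, swap -> [-2, 9, 11, 16]


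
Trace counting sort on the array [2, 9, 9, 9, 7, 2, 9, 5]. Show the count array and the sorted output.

Count array: [0, 0, 2, 0, 0, 1, 0, 1, 0, 4]
(count[i] = number of elements equal to i)
Cumulative count: [0, 0, 2, 2, 2, 3, 3, 4, 4, 8]
Sorted: [2, 2, 5, 7, 9, 9, 9, 9]


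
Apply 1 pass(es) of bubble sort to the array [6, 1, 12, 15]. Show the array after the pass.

After pass 1: [1, 6, 12, 15] (1 swaps)
Total swaps: 1


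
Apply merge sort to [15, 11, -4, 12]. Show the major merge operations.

Divide and conquer:
  Merge [15] + [11] -> [11, 15]
  Merge [-4] + [12] -> [-4, 12]
  Merge [11, 15] + [-4, 12] -> [-4, 11, 12, 15]


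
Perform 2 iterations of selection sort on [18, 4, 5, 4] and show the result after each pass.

Pass 1: Select minimum 4 at index 1, swap -> [4, 18, 5, 4]
Pass 2: Select minimum 4 at index 3, swap -> [4, 4, 5, 18]


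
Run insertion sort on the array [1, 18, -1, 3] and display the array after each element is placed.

First element 1 is already 'sorted'
Insert 18: shifted 0 elements -> [1, 18, -1, 3]
Insert -1: shifted 2 elements -> [-1, 1, 18, 3]
Insert 3: shifted 1 elements -> [-1, 1, 3, 18]


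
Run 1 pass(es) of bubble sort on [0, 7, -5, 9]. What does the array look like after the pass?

After pass 1: [0, -5, 7, 9] (1 swaps)
Total swaps: 1


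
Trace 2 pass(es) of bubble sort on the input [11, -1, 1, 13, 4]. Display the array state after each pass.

After pass 1: [-1, 1, 11, 4, 13] (3 swaps)
After pass 2: [-1, 1, 4, 11, 13] (1 swaps)
Total swaps: 4


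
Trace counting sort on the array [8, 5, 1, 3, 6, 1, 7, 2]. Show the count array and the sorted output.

Count array: [0, 2, 1, 1, 0, 1, 1, 1, 1]
(count[i] = number of elements equal to i)
Cumulative count: [0, 2, 3, 4, 4, 5, 6, 7, 8]
Sorted: [1, 1, 2, 3, 5, 6, 7, 8]


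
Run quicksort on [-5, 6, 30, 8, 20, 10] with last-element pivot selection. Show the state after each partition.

Partition 1: pivot=10 at index 3 -> [-5, 6, 8, 10, 20, 30]
Partition 2: pivot=8 at index 2 -> [-5, 6, 8, 10, 20, 30]
Partition 3: pivot=6 at index 1 -> [-5, 6, 8, 10, 20, 30]
Partition 4: pivot=30 at index 5 -> [-5, 6, 8, 10, 20, 30]


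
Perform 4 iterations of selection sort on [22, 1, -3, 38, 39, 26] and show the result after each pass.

Pass 1: Select minimum -3 at index 2, swap -> [-3, 1, 22, 38, 39, 26]
Pass 2: Select minimum 1 at index 1, swap -> [-3, 1, 22, 38, 39, 26]
Pass 3: Select minimum 22 at index 2, swap -> [-3, 1, 22, 38, 39, 26]
Pass 4: Select minimum 26 at index 5, swap -> [-3, 1, 22, 26, 39, 38]


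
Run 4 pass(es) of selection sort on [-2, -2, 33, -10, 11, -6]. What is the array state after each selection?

Pass 1: Select minimum -10 at index 3, swap -> [-10, -2, 33, -2, 11, -6]
Pass 2: Select minimum -6 at index 5, swap -> [-10, -6, 33, -2, 11, -2]
Pass 3: Select minimum -2 at index 3, swap -> [-10, -6, -2, 33, 11, -2]
Pass 4: Select minimum -2 at index 5, swap -> [-10, -6, -2, -2, 11, 33]


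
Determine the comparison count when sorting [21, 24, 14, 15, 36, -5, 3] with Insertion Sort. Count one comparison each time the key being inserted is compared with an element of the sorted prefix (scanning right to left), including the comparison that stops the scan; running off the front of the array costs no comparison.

Insert 24: 21 <= 24 (stop) = 1 comparison(s) -> [21, 24, 14, 15, 36, -5, 3]
Insert 14: 24 > 14 (shift), 21 > 14 (shift), reached front = 2 comparison(s) -> [14, 21, 24, 15, 36, -5, 3]
Insert 15: 24 > 15 (shift), 21 > 15 (shift), 14 <= 15 (stop) = 3 comparison(s) -> [14, 15, 21, 24, 36, -5, 3]
Insert 36: 24 <= 36 (stop) = 1 comparison(s) -> [14, 15, 21, 24, 36, -5, 3]
Insert -5: 36 > -5 (shift), 24 > -5 (shift), 21 > -5 (shift), 15 > -5 (shift), 14 > -5 (shift), reached front = 5 comparison(s) -> [-5, 14, 15, 21, 24, 36, 3]
Insert 3: 36 > 3 (shift), 24 > 3 (shift), 21 > 3 (shift), 15 > 3 (shift), 14 > 3 (shift), -5 <= 3 (stop) = 6 comparison(s) -> [-5, 3, 14, 15, 21, 24, 36]
Total comparisons: 1 + 2 + 3 + 1 + 5 + 6 = 18


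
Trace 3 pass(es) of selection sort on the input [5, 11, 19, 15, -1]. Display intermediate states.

Pass 1: Select minimum -1 at index 4, swap -> [-1, 11, 19, 15, 5]
Pass 2: Select minimum 5 at index 4, swap -> [-1, 5, 19, 15, 11]
Pass 3: Select minimum 11 at index 4, swap -> [-1, 5, 11, 15, 19]


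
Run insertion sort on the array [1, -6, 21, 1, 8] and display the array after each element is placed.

First element 1 is already 'sorted'
Insert -6: shifted 1 elements -> [-6, 1, 21, 1, 8]
Insert 21: shifted 0 elements -> [-6, 1, 21, 1, 8]
Insert 1: shifted 1 elements -> [-6, 1, 1, 21, 8]
Insert 8: shifted 1 elements -> [-6, 1, 1, 8, 21]


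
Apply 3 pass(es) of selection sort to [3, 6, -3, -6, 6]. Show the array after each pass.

Pass 1: Select minimum -6 at index 3, swap -> [-6, 6, -3, 3, 6]
Pass 2: Select minimum -3 at index 2, swap -> [-6, -3, 6, 3, 6]
Pass 3: Select minimum 3 at index 3, swap -> [-6, -3, 3, 6, 6]


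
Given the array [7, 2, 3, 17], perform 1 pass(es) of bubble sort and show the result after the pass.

After pass 1: [2, 3, 7, 17] (2 swaps)
Total swaps: 2


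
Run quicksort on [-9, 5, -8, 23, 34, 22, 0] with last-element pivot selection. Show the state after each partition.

Partition 1: pivot=0 at index 2 -> [-9, -8, 0, 23, 34, 22, 5]
Partition 2: pivot=-8 at index 1 -> [-9, -8, 0, 23, 34, 22, 5]
Partition 3: pivot=5 at index 3 -> [-9, -8, 0, 5, 34, 22, 23]
Partition 4: pivot=23 at index 5 -> [-9, -8, 0, 5, 22, 23, 34]


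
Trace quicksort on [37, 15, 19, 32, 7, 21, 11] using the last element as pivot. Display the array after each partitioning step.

Partition 1: pivot=11 at index 1 -> [7, 11, 19, 32, 37, 21, 15]
Partition 2: pivot=15 at index 2 -> [7, 11, 15, 32, 37, 21, 19]
Partition 3: pivot=19 at index 3 -> [7, 11, 15, 19, 37, 21, 32]
Partition 4: pivot=32 at index 5 -> [7, 11, 15, 19, 21, 32, 37]


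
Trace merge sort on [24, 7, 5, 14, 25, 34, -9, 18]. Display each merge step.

Divide and conquer:
  Merge [24] + [7] -> [7, 24]
  Merge [5] + [14] -> [5, 14]
  Merge [7, 24] + [5, 14] -> [5, 7, 14, 24]
  Merge [25] + [34] -> [25, 34]
  Merge [-9] + [18] -> [-9, 18]
  Merge [25, 34] + [-9, 18] -> [-9, 18, 25, 34]
  Merge [5, 7, 14, 24] + [-9, 18, 25, 34] -> [-9, 5, 7, 14, 18, 24, 25, 34]


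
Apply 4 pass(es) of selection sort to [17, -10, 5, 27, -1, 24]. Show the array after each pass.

Pass 1: Select minimum -10 at index 1, swap -> [-10, 17, 5, 27, -1, 24]
Pass 2: Select minimum -1 at index 4, swap -> [-10, -1, 5, 27, 17, 24]
Pass 3: Select minimum 5 at index 2, swap -> [-10, -1, 5, 27, 17, 24]
Pass 4: Select minimum 17 at index 4, swap -> [-10, -1, 5, 17, 27, 24]


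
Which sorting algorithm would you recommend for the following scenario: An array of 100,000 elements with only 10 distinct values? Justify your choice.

Best choice: 3-way quicksort or Counting sort
Reason: 3-way (Dutch national flag) partitioning groups every copy of the pivot together, so with only d=10 distinct keys quicksort finishes in O(n log d) expected time, which is effectively linear; counting sort runs in O(n + k) where k is the size of the key range (not the number of distinct values), so it is linear when the 10 values are integers drawn from a small known range


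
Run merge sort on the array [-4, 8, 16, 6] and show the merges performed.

Divide and conquer:
  Merge [-4] + [8] -> [-4, 8]
  Merge [16] + [6] -> [6, 16]
  Merge [-4, 8] + [6, 16] -> [-4, 6, 8, 16]


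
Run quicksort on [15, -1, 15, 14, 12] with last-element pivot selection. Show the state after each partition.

Partition 1: pivot=12 at index 1 -> [-1, 12, 15, 14, 15]
Partition 2: pivot=15 at index 4 -> [-1, 12, 15, 14, 15]
Partition 3: pivot=14 at index 2 -> [-1, 12, 14, 15, 15]


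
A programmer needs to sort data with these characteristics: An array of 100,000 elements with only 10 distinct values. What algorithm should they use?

Best choice: 3-way quicksort or Counting sort
Reason: 3-way (Dutch national flag) partitioning groups every copy of the pivot together, so with only d=10 distinct keys quicksort finishes in O(n log d) expected time, which is effectively linear; counting sort runs in O(n + k) where k is the size of the key range (not the number of distinct values), so it is linear when the 10 values are integers drawn from a small known range


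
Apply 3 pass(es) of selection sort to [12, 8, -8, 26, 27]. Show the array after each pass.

Pass 1: Select minimum -8 at index 2, swap -> [-8, 8, 12, 26, 27]
Pass 2: Select minimum 8 at index 1, swap -> [-8, 8, 12, 26, 27]
Pass 3: Select minimum 12 at index 2, swap -> [-8, 8, 12, 26, 27]


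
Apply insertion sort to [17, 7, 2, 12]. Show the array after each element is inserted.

First element 17 is already 'sorted'
Insert 7: shifted 1 elements -> [7, 17, 2, 12]
Insert 2: shifted 2 elements -> [2, 7, 17, 12]
Insert 12: shifted 1 elements -> [2, 7, 12, 17]


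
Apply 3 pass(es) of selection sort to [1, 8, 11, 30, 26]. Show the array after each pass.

Pass 1: Select minimum 1 at index 0, swap -> [1, 8, 11, 30, 26]
Pass 2: Select minimum 8 at index 1, swap -> [1, 8, 11, 30, 26]
Pass 3: Select minimum 11 at index 2, swap -> [1, 8, 11, 30, 26]


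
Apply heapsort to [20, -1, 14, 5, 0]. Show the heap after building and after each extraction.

Build heap: [20, 5, 14, -1, 0]
Extract 20: [14, 5, 0, -1, 20]
Extract 14: [5, -1, 0, 14, 20]
Extract 5: [0, -1, 5, 14, 20]
Extract 0: [-1, 0, 5, 14, 20]


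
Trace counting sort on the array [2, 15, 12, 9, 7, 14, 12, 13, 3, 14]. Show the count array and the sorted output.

Count array: [0, 0, 1, 1, 0, 0, 0, 1, 0, 1, 0, 0, 2, 1, 2, 1]
(count[i] = number of elements equal to i)
Cumulative count: [0, 0, 1, 2, 2, 2, 2, 3, 3, 4, 4, 4, 6, 7, 9, 10]
Sorted: [2, 3, 7, 9, 12, 12, 13, 14, 14, 15]


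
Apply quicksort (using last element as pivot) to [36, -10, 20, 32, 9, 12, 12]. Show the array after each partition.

Partition 1: pivot=12 at index 3 -> [-10, 9, 12, 12, 36, 20, 32]
Partition 2: pivot=12 at index 2 -> [-10, 9, 12, 12, 36, 20, 32]
Partition 3: pivot=9 at index 1 -> [-10, 9, 12, 12, 36, 20, 32]
Partition 4: pivot=32 at index 5 -> [-10, 9, 12, 12, 20, 32, 36]


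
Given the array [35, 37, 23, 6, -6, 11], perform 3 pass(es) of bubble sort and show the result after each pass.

After pass 1: [35, 23, 6, -6, 11, 37] (4 swaps)
After pass 2: [23, 6, -6, 11, 35, 37] (4 swaps)
After pass 3: [6, -6, 11, 23, 35, 37] (3 swaps)
Total swaps: 11


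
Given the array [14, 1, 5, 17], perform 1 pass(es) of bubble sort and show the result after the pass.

After pass 1: [1, 5, 14, 17] (2 swaps)
Total swaps: 2


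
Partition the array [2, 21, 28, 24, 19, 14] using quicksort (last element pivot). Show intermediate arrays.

Partition 1: pivot=14 at index 1 -> [2, 14, 28, 24, 19, 21]
Partition 2: pivot=21 at index 3 -> [2, 14, 19, 21, 28, 24]
Partition 3: pivot=24 at index 4 -> [2, 14, 19, 21, 24, 28]


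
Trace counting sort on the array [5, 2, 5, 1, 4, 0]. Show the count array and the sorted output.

Count array: [1, 1, 1, 0, 1, 2]
(count[i] = number of elements equal to i)
Cumulative count: [1, 2, 3, 3, 4, 6]
Sorted: [0, 1, 2, 4, 5, 5]


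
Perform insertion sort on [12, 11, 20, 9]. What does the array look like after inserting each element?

First element 12 is already 'sorted'
Insert 11: shifted 1 elements -> [11, 12, 20, 9]
Insert 20: shifted 0 elements -> [11, 12, 20, 9]
Insert 9: shifted 3 elements -> [9, 11, 12, 20]


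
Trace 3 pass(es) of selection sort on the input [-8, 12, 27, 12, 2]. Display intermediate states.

Pass 1: Select minimum -8 at index 0, swap -> [-8, 12, 27, 12, 2]
Pass 2: Select minimum 2 at index 4, swap -> [-8, 2, 27, 12, 12]
Pass 3: Select minimum 12 at index 3, swap -> [-8, 2, 12, 27, 12]


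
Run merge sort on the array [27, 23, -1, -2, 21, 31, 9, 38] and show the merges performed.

Divide and conquer:
  Merge [27] + [23] -> [23, 27]
  Merge [-1] + [-2] -> [-2, -1]
  Merge [23, 27] + [-2, -1] -> [-2, -1, 23, 27]
  Merge [21] + [31] -> [21, 31]
  Merge [9] + [38] -> [9, 38]
  Merge [21, 31] + [9, 38] -> [9, 21, 31, 38]
  Merge [-2, -1, 23, 27] + [9, 21, 31, 38] -> [-2, -1, 9, 21, 23, 27, 31, 38]


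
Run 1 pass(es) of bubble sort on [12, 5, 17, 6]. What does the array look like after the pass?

After pass 1: [5, 12, 6, 17] (2 swaps)
Total swaps: 2


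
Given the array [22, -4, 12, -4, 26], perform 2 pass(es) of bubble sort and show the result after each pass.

After pass 1: [-4, 12, -4, 22, 26] (3 swaps)
After pass 2: [-4, -4, 12, 22, 26] (1 swaps)
Total swaps: 4


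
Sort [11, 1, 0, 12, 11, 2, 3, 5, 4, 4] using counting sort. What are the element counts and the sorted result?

Count array: [1, 1, 1, 1, 2, 1, 0, 0, 0, 0, 0, 2, 1]
(count[i] = number of elements equal to i)
Cumulative count: [1, 2, 3, 4, 6, 7, 7, 7, 7, 7, 7, 9, 10]
Sorted: [0, 1, 2, 3, 4, 4, 5, 11, 11, 12]


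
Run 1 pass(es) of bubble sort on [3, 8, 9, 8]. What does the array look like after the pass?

After pass 1: [3, 8, 8, 9] (1 swaps)
Total swaps: 1


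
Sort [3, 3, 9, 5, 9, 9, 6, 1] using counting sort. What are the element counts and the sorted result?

Count array: [0, 1, 0, 2, 0, 1, 1, 0, 0, 3]
(count[i] = number of elements equal to i)
Cumulative count: [0, 1, 1, 3, 3, 4, 5, 5, 5, 8]
Sorted: [1, 3, 3, 5, 6, 9, 9, 9]


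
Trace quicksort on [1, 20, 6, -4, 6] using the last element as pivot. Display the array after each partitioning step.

Partition 1: pivot=6 at index 3 -> [1, 6, -4, 6, 20]
Partition 2: pivot=-4 at index 0 -> [-4, 6, 1, 6, 20]
Partition 3: pivot=1 at index 1 -> [-4, 1, 6, 6, 20]


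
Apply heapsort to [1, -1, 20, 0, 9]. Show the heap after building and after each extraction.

Build heap: [20, 9, 1, 0, -1]
Extract 20: [9, 0, 1, -1, 20]
Extract 9: [1, 0, -1, 9, 20]
Extract 1: [0, -1, 1, 9, 20]
Extract 0: [-1, 0, 1, 9, 20]


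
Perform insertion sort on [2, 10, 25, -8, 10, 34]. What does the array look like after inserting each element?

First element 2 is already 'sorted'
Insert 10: shifted 0 elements -> [2, 10, 25, -8, 10, 34]
Insert 25: shifted 0 elements -> [2, 10, 25, -8, 10, 34]
Insert -8: shifted 3 elements -> [-8, 2, 10, 25, 10, 34]
Insert 10: shifted 1 elements -> [-8, 2, 10, 10, 25, 34]
Insert 34: shifted 0 elements -> [-8, 2, 10, 10, 25, 34]


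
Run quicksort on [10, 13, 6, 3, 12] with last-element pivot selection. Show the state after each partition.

Partition 1: pivot=12 at index 3 -> [10, 6, 3, 12, 13]
Partition 2: pivot=3 at index 0 -> [3, 6, 10, 12, 13]
Partition 3: pivot=10 at index 2 -> [3, 6, 10, 12, 13]


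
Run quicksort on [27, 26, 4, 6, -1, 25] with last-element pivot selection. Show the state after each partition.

Partition 1: pivot=25 at index 3 -> [4, 6, -1, 25, 27, 26]
Partition 2: pivot=-1 at index 0 -> [-1, 6, 4, 25, 27, 26]
Partition 3: pivot=4 at index 1 -> [-1, 4, 6, 25, 27, 26]
Partition 4: pivot=26 at index 4 -> [-1, 4, 6, 25, 26, 27]


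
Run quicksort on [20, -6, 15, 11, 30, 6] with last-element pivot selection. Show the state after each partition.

Partition 1: pivot=6 at index 1 -> [-6, 6, 15, 11, 30, 20]
Partition 2: pivot=20 at index 4 -> [-6, 6, 15, 11, 20, 30]
Partition 3: pivot=11 at index 2 -> [-6, 6, 11, 15, 20, 30]


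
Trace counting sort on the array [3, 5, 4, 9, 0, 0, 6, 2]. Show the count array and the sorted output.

Count array: [2, 0, 1, 1, 1, 1, 1, 0, 0, 1]
(count[i] = number of elements equal to i)
Cumulative count: [2, 2, 3, 4, 5, 6, 7, 7, 7, 8]
Sorted: [0, 0, 2, 3, 4, 5, 6, 9]


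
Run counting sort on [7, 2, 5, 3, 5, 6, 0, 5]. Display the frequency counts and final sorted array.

Count array: [1, 0, 1, 1, 0, 3, 1, 1]
(count[i] = number of elements equal to i)
Cumulative count: [1, 1, 2, 3, 3, 6, 7, 8]
Sorted: [0, 2, 3, 5, 5, 5, 6, 7]


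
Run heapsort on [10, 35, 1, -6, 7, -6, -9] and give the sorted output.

Build heap: [35, 10, 1, -6, 7, -6, -9]
Extract 35: [10, 7, 1, -6, -9, -6, 35]
Extract 10: [7, -6, 1, -6, -9, 10, 35]
Extract 7: [1, -6, -9, -6, 7, 10, 35]
Extract 1: [-6, -6, -9, 1, 7, 10, 35]
Extract -6: [-6, -9, -6, 1, 7, 10, 35]
Extract -6: [-9, -6, -6, 1, 7, 10, 35]


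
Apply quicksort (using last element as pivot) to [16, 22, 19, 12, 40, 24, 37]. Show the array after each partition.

Partition 1: pivot=37 at index 5 -> [16, 22, 19, 12, 24, 37, 40]
Partition 2: pivot=24 at index 4 -> [16, 22, 19, 12, 24, 37, 40]
Partition 3: pivot=12 at index 0 -> [12, 22, 19, 16, 24, 37, 40]
Partition 4: pivot=16 at index 1 -> [12, 16, 19, 22, 24, 37, 40]
Partition 5: pivot=22 at index 3 -> [12, 16, 19, 22, 24, 37, 40]


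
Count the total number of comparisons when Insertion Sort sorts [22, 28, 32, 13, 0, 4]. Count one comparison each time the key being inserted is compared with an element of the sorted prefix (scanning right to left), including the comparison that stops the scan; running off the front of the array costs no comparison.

Insert 28: 22 <= 28 (stop) = 1 comparison(s) -> [22, 28, 32, 13, 0, 4]
Insert 32: 28 <= 32 (stop) = 1 comparison(s) -> [22, 28, 32, 13, 0, 4]
Insert 13: 32 > 13 (shift), 28 > 13 (shift), 22 > 13 (shift), reached front = 3 comparison(s) -> [13, 22, 28, 32, 0, 4]
Insert 0: 32 > 0 (shift), 28 > 0 (shift), 22 > 0 (shift), 13 > 0 (shift), reached front = 4 comparison(s) -> [0, 13, 22, 28, 32, 4]
Insert 4: 32 > 4 (shift), 28 > 4 (shift), 22 > 4 (shift), 13 > 4 (shift), 0 <= 4 (stop) = 5 comparison(s) -> [0, 4, 13, 22, 28, 32]
Total comparisons: 1 + 1 + 3 + 4 + 5 = 14


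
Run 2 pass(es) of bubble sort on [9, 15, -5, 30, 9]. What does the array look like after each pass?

After pass 1: [9, -5, 15, 9, 30] (2 swaps)
After pass 2: [-5, 9, 9, 15, 30] (2 swaps)
Total swaps: 4


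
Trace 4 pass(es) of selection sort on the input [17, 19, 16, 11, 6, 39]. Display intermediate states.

Pass 1: Select minimum 6 at index 4, swap -> [6, 19, 16, 11, 17, 39]
Pass 2: Select minimum 11 at index 3, swap -> [6, 11, 16, 19, 17, 39]
Pass 3: Select minimum 16 at index 2, swap -> [6, 11, 16, 19, 17, 39]
Pass 4: Select minimum 17 at index 4, swap -> [6, 11, 16, 17, 19, 39]


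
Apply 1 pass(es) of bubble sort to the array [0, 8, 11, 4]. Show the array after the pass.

After pass 1: [0, 8, 4, 11] (1 swaps)
Total swaps: 1


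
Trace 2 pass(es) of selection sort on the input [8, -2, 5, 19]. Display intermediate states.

Pass 1: Select minimum -2 at index 1, swap -> [-2, 8, 5, 19]
Pass 2: Select minimum 5 at index 2, swap -> [-2, 5, 8, 19]


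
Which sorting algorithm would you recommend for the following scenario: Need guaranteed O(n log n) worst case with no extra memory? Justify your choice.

Best choice: Heapsort
Reason: Heapsort is O(n log n) worst case and sorts in-place; quicksort can degrade to O(n^2)


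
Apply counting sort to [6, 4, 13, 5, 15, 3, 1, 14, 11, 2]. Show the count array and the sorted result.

Count array: [0, 1, 1, 1, 1, 1, 1, 0, 0, 0, 0, 1, 0, 1, 1, 1]
(count[i] = number of elements equal to i)
Cumulative count: [0, 1, 2, 3, 4, 5, 6, 6, 6, 6, 6, 7, 7, 8, 9, 10]
Sorted: [1, 2, 3, 4, 5, 6, 11, 13, 14, 15]


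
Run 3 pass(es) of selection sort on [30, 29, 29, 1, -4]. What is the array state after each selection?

Pass 1: Select minimum -4 at index 4, swap -> [-4, 29, 29, 1, 30]
Pass 2: Select minimum 1 at index 3, swap -> [-4, 1, 29, 29, 30]
Pass 3: Select minimum 29 at index 2, swap -> [-4, 1, 29, 29, 30]


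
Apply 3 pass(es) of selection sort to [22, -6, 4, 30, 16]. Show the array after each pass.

Pass 1: Select minimum -6 at index 1, swap -> [-6, 22, 4, 30, 16]
Pass 2: Select minimum 4 at index 2, swap -> [-6, 4, 22, 30, 16]
Pass 3: Select minimum 16 at index 4, swap -> [-6, 4, 16, 30, 22]


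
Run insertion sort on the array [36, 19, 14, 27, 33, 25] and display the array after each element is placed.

First element 36 is already 'sorted'
Insert 19: shifted 1 elements -> [19, 36, 14, 27, 33, 25]
Insert 14: shifted 2 elements -> [14, 19, 36, 27, 33, 25]
Insert 27: shifted 1 elements -> [14, 19, 27, 36, 33, 25]
Insert 33: shifted 1 elements -> [14, 19, 27, 33, 36, 25]
Insert 25: shifted 3 elements -> [14, 19, 25, 27, 33, 36]


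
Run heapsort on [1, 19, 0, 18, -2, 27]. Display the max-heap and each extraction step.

Build heap: [27, 19, 1, 18, -2, 0]
Extract 27: [19, 18, 1, 0, -2, 27]
Extract 19: [18, 0, 1, -2, 19, 27]
Extract 18: [1, 0, -2, 18, 19, 27]
Extract 1: [0, -2, 1, 18, 19, 27]
Extract 0: [-2, 0, 1, 18, 19, 27]


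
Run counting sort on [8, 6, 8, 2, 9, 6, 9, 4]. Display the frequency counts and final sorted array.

Count array: [0, 0, 1, 0, 1, 0, 2, 0, 2, 2]
(count[i] = number of elements equal to i)
Cumulative count: [0, 0, 1, 1, 2, 2, 4, 4, 6, 8]
Sorted: [2, 4, 6, 6, 8, 8, 9, 9]


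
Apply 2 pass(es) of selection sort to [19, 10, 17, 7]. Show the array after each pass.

Pass 1: Select minimum 7 at index 3, swap -> [7, 10, 17, 19]
Pass 2: Select minimum 10 at index 1, swap -> [7, 10, 17, 19]


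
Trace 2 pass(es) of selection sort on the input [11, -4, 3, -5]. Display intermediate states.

Pass 1: Select minimum -5 at index 3, swap -> [-5, -4, 3, 11]
Pass 2: Select minimum -4 at index 1, swap -> [-5, -4, 3, 11]


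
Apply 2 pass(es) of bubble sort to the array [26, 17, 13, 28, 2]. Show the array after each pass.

After pass 1: [17, 13, 26, 2, 28] (3 swaps)
After pass 2: [13, 17, 2, 26, 28] (2 swaps)
Total swaps: 5


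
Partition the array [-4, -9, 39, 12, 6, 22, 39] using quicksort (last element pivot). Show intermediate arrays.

Partition 1: pivot=39 at index 6 -> [-4, -9, 39, 12, 6, 22, 39]
Partition 2: pivot=22 at index 4 -> [-4, -9, 12, 6, 22, 39, 39]
Partition 3: pivot=6 at index 2 -> [-4, -9, 6, 12, 22, 39, 39]
Partition 4: pivot=-9 at index 0 -> [-9, -4, 6, 12, 22, 39, 39]


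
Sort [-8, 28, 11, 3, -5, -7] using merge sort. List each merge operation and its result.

Divide and conquer:
  Merge [28] + [11] -> [11, 28]
  Merge [-8] + [11, 28] -> [-8, 11, 28]
  Merge [-5] + [-7] -> [-7, -5]
  Merge [3] + [-7, -5] -> [-7, -5, 3]
  Merge [-8, 11, 28] + [-7, -5, 3] -> [-8, -7, -5, 3, 11, 28]


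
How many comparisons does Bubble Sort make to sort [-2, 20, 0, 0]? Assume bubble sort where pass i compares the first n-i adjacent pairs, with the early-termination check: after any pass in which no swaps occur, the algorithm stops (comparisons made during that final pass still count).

Pass 1: compare adjacent pairs (0,1)..(2,3) = 3 comparison(s), 2 swap(s) -> [-2, 0, 0, 20]
Pass 2: compare adjacent pairs (0,1)..(1,2) = 2 comparison(s), 0 swap(s) -> [-2, 0, 0, 20]
No swaps in this pass, so bubble sort stops here.
Total comparisons: 3 + 2 = 5


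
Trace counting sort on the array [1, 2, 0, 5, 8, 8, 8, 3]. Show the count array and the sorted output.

Count array: [1, 1, 1, 1, 0, 1, 0, 0, 3]
(count[i] = number of elements equal to i)
Cumulative count: [1, 2, 3, 4, 4, 5, 5, 5, 8]
Sorted: [0, 1, 2, 3, 5, 8, 8, 8]


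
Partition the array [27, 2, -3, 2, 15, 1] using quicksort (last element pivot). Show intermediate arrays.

Partition 1: pivot=1 at index 1 -> [-3, 1, 27, 2, 15, 2]
Partition 2: pivot=2 at index 3 -> [-3, 1, 2, 2, 15, 27]
Partition 3: pivot=27 at index 5 -> [-3, 1, 2, 2, 15, 27]


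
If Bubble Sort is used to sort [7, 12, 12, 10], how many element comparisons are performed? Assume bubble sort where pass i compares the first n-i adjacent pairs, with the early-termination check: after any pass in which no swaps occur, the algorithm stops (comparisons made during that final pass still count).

Pass 1: compare adjacent pairs (0,1)..(2,3) = 3 comparison(s), 1 swap(s) -> [7, 12, 10, 12]
Pass 2: compare adjacent pairs (0,1)..(1,2) = 2 comparison(s), 1 swap(s) -> [7, 10, 12, 12]
Pass 3: compare adjacent pairs (0,1)..(0,1) = 1 comparison(s), 0 swap(s) -> [7, 10, 12, 12]
No swaps in this pass, so bubble sort stops here.
Total comparisons: 3 + 2 + 1 = 6
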